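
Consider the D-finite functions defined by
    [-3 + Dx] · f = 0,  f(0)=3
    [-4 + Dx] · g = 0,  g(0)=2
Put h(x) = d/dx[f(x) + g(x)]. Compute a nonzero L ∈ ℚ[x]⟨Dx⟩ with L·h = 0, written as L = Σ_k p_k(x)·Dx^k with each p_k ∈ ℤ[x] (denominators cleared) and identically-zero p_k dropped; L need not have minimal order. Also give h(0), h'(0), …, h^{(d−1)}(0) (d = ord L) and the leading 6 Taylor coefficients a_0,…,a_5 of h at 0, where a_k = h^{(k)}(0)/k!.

L = 12 - 7·Dx + Dx^2  (order 2).
h: a_k = 17, 59, 209/2, 755/6, 2777/24, 10379/120, …
ICs: h(0) = 17, h′(0) = 59.

f: a_k = 3, 9, 27/2, 27/2, 81/8, 243/40, …
g: a_k = 2, 8, 16, 64/3, 64/3, 256/15, …
Sum ⇒ L₀ = lclm(L_f,L_g) in ℚ(x)⟨Dx⟩.
Derive L from L₀ (diff closure).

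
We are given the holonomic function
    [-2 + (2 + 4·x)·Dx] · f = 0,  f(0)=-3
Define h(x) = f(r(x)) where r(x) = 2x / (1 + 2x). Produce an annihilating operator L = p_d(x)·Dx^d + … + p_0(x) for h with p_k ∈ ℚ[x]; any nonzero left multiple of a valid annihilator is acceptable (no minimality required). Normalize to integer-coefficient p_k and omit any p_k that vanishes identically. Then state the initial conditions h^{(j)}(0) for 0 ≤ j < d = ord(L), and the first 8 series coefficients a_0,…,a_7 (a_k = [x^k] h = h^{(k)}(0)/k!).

L = -2 + (1 + 8·x + 12·x^2)·Dx  (order 1).
h: a_k = -3, -6, 18, -60, 222, -900, 3924, -18072, …
ICs: h(0) = -3.

f: a_k = -3, -3, 3/2, -3/2, 15/8, -21/8, 63/16, -99/16, …
L₀ from L_f via x↦r, Dx↦r'^{-1}Dx.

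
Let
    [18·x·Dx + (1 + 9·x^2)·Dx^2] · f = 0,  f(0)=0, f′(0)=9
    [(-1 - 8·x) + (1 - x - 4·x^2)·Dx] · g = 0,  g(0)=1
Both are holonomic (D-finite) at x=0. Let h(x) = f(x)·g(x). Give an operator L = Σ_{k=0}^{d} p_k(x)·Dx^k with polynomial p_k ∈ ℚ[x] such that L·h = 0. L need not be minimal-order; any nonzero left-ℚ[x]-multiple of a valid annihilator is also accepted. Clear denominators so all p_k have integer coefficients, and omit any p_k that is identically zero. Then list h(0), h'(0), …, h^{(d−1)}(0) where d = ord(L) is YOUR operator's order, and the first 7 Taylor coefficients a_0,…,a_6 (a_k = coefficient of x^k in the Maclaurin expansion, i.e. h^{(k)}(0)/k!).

L = (8 + 18·x + 216·x^2) + (2 - 2·x + 36·x^2 + 216·x^3)·Dx + (-1 + x - 5·x^2 + 9·x^3 + 36·x^4)·Dx^2  (order 2).
h: a_k = 0, 9, 9, 18, 54, 1359/5, 2439/5, …
ICs: h(0) = 0, h′(0) = 9.

f: a_k = 0, 9, 0, -27, 0, 729/5, 0, …
g: a_k = 1, 1, 5, 9, 29, 65, 181, …
Sym-product of L_f,L_g gives L₀ (≤ ord 2).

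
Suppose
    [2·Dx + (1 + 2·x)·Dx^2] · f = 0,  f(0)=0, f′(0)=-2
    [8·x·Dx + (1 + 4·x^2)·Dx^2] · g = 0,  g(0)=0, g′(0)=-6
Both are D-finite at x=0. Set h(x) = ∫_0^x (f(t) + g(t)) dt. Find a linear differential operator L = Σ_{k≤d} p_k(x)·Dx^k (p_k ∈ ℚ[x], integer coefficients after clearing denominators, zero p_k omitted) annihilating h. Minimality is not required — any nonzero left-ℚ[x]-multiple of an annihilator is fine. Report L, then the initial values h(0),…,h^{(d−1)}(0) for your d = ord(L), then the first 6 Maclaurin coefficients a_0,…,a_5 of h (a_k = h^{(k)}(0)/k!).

L = (-8 - 48·x + 96·x^2 + 64·x^3)·Dx^2 + (-8 - 16·x + 192·x^3 + 128·x^4)·Dx^3 + (-1 + 2·x + 8·x^2 + 16·x^3 + 48·x^4 + 32·x^5)·Dx^4  (order 4).
h: a_k = 0, 0, -4, 2/3, 4/3, 4/5, …
ICs: h(0) = 0, h′(0) = 0, h′′(0) = -8, h′′′(0) = 4.

f: a_k = 0, -2, 2, -8/3, 4, -32/5, …
g: a_k = 0, -6, 0, 8, 0, -96/5, …
Sum ⇒ L₀ = lclm(L_f,L_g) in ℚ(x)⟨Dx⟩.
h=∫₀ˣh₀: take L = L₀·Dx.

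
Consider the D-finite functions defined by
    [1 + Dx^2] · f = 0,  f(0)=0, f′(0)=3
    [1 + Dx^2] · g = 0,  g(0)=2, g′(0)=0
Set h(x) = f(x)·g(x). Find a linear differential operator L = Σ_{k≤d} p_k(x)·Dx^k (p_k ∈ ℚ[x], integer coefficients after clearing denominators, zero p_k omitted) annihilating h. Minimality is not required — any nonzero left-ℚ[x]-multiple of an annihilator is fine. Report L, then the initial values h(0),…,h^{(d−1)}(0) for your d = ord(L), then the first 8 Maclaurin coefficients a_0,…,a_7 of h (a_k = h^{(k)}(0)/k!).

f: a_k = 0, 3, 0, -1/2, 0, 1/40, 0, -1/1680, …
g: a_k = 2, 0, -1, 0, 1/12, 0, -1/360, 0, …
L₀ := L_f ⊗_s L_g (sym. prod.), ord ≤ 4.
L = 4·Dx + Dx^3  (order 3).
h: a_k = 0, 6, 0, -4, 0, 4/5, 0, -8/105, …
ICs: h(0) = 0, h′(0) = 6, h′′(0) = 0.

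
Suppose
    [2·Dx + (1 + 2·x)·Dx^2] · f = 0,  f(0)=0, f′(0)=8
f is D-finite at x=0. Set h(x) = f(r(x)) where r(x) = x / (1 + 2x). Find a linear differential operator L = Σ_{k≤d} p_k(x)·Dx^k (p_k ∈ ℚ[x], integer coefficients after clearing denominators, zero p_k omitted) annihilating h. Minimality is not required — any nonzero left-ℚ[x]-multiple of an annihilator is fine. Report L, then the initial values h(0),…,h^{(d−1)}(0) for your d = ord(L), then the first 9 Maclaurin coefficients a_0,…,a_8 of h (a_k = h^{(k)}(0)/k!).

L = (6 + 16·x)·Dx + (1 + 6·x + 8·x^2)·Dx^2  (order 2).
h: a_k = 0, 8, -24, 224/3, -240, 3968/5, -2688, 65024/7, -32640, …
ICs: h(0) = 0, h′(0) = 8.

f: a_k = 0, 8, -8, 32/3, -16, 128/5, -128/3, 512/7, -128, …
Change of var in L_f (x↦r) gives L₀.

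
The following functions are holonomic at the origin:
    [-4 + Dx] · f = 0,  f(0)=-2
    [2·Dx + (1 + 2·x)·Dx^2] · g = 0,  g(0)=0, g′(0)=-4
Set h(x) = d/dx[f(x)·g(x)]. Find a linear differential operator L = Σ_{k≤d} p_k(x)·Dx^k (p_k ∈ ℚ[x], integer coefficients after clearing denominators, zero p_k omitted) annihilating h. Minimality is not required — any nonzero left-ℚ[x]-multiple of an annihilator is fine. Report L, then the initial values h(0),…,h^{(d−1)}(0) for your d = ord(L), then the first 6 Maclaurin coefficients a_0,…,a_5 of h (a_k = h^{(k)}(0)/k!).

f: a_k = -2, -8, -16, -64/3, -64/3, -256/15, …
g: a_k = 0, -4, 4, -16/3, 8, -64/5, …
h₀=f·g: eliminate ⇒ L₀, order ≤ 1·2.
h=h₀': d/dx-closure on L₀ ⇒ L.
L = (16 + 64·x + 128·x^2) + (-8 - 40·x - 64·x^2)·Dx + (1 + 6·x + 8·x^2)·Dx^2  (order 2).
h: a_k = 8, 48, 128, 192, 704/3, 512/3, …
ICs: h(0) = 8, h′(0) = 48.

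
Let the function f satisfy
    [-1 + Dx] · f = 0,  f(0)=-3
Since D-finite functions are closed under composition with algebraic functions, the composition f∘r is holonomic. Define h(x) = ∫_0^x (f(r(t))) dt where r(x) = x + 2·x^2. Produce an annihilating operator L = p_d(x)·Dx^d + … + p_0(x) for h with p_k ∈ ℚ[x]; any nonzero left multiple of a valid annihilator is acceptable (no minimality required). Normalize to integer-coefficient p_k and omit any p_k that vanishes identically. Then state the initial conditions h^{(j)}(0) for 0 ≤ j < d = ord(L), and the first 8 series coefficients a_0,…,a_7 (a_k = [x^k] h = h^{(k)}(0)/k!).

L = (-1 - 4·x)·Dx + Dx^2  (order 2).
h: a_k = 0, -3, -3/2, -5/2, -13/8, -73/40, -281/240, -1741/1680, …
ICs: h(0) = 0, h′(0) = -3.

f: a_k = -3, -3, -3/2, -1/2, -1/8, -1/40, -1/240, -1/1680, …
Substitute x→r, Dx→(1/r')Dx; clear ⇒ L₀.
h=∫₀ˣh₀: take L = L₀·Dx.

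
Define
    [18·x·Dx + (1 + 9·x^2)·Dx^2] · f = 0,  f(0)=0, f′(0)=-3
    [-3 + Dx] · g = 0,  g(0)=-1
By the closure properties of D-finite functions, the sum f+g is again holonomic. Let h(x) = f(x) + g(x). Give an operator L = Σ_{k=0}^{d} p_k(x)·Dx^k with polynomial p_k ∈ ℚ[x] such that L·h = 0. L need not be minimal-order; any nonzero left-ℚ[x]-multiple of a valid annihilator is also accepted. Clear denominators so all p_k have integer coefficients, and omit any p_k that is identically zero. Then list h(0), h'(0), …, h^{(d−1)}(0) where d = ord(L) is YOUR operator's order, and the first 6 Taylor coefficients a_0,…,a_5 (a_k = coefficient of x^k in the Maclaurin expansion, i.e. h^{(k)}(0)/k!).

f: a_k = 0, -3, 0, 9, 0, -243/5, …
g: a_k = -1, -3, -9/2, -9/2, -27/8, -81/40, …
Sum ⇒ L₀ = lclm(L_f,L_g) in ℚ(x)⟨Dx⟩.
L = (18 - 108·x - 162·x^2)·Dx + (-9 + 27·x + 27·x^2 - 81·x^3)·Dx^2 + (1 + 3·x + 9·x^2 + 27·x^3)·Dx^3  (order 3).
h: a_k = -1, -6, -9/2, 9/2, -27/8, -405/8, …
ICs: h(0) = -1, h′(0) = -6, h′′(0) = -9.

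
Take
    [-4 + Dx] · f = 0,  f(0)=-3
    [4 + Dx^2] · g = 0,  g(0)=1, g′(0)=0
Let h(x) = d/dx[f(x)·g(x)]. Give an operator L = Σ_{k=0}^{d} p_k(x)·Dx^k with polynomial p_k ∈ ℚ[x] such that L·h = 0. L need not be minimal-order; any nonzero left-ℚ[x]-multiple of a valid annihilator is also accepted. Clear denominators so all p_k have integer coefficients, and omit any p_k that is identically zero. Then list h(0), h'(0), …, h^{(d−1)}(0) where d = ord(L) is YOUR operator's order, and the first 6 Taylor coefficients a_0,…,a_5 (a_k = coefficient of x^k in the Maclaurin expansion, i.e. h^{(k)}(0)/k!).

f: a_k = -3, -12, -24, -32, -32, -128/5, …
g: a_k = 1, 0, -2, 0, 2/3, 0, …
L₀ := L_f ⊗_s L_g (sym. prod.), ord ≤ 2.
Differentiate: ansatz ord ≤ ord L₀ ⇒ L.
L = 20 - 8·Dx + Dx^2  (order 2).
h: a_k = -12, -36, -24, 56, 152, 936/5, …
ICs: h(0) = -12, h′(0) = -36.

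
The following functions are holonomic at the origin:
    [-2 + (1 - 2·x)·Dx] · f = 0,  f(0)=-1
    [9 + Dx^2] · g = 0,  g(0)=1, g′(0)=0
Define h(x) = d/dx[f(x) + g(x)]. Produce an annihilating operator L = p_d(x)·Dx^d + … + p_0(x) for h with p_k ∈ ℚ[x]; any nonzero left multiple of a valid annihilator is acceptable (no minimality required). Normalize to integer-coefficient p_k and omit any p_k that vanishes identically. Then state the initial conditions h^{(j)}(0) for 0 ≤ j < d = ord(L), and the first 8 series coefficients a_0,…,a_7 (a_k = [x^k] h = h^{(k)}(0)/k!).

f: a_k = -1, -2, -4, -8, -16, -32, -64, -128, …
g: a_k = 1, 0, -9/2, 0, 27/8, 0, -81/80, 0, …
f+g: L₀ = lclm(L_f,L_g), ord ≤ 1+2.
Differentiate: ansatz ord ≤ ord L₀ ⇒ L.
L = (684 - 432·x + 432·x^2) + (-99 + 306·x - 324·x^2 + 216·x^3)·Dx + (76 - 48·x + 48·x^2)·Dx^2 + (-11 + 34·x - 36·x^2 + 24·x^3)·Dx^3  (order 3).
h: a_k = -2, -17, -24, -101/2, -160, -15603/40, -896, -1146151/560, …
ICs: h(0) = -2, h′(0) = -17, h′′(0) = -48.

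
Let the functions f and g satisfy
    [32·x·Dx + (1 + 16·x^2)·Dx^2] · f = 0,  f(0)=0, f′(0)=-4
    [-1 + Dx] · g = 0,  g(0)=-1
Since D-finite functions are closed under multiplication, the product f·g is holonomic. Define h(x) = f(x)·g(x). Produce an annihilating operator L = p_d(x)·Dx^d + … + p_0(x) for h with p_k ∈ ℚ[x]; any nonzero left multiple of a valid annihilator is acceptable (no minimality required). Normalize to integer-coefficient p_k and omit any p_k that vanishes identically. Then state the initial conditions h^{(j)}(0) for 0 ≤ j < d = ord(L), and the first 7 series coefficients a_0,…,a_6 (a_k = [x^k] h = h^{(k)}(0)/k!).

L = (1 - 32·x + 16·x^2) + (-2 + 32·x - 32·x^2)·Dx + (1 + 16·x^2)·Dx^2  (order 2).
h: a_k = 0, 4, 4, -58/3, -62/3, 1943/10, 3623/18, …
ICs: h(0) = 0, h′(0) = 4.

f: a_k = 0, -4, 0, 64/3, 0, -1024/5, 0, …
g: a_k = -1, -1, -1/2, -1/6, -1/24, -1/120, -1/720, …
f·g: L₀ = L_f ⊗_s L_g, ord ≤ 2·1.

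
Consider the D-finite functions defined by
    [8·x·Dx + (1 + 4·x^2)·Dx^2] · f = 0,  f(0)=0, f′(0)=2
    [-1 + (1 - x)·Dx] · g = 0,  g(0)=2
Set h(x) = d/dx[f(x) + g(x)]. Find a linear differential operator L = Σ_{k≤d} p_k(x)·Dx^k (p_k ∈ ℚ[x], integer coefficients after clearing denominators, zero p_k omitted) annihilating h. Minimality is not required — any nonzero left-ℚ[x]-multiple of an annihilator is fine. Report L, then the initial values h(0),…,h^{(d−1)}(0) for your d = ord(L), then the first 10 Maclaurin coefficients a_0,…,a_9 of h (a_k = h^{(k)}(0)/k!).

f: a_k = 0, 2, 0, -8/3, 0, 32/5, 0, -128/7, 0, 512/9, …
g: a_k = 2, 2, 2, 2, 2, 2, 2, 2, 2, 2, …
Weyl lclm of L_f,L_g ⇒ L₀ (ord ≤ 3).
h₀' ⇒ L via d/dx closure of L₀.
L = (8 - 32·x - 96·x^2) + (-7 + 8·x + 20·x^2 - 96·x^3)·Dx + (1 + 3·x + 12·x^3 - 16·x^4)·Dx^2  (order 2).
h: a_k = 4, 4, -2, 8, 42, 12, -114, 16, 530, 20, …
ICs: h(0) = 4, h′(0) = 4.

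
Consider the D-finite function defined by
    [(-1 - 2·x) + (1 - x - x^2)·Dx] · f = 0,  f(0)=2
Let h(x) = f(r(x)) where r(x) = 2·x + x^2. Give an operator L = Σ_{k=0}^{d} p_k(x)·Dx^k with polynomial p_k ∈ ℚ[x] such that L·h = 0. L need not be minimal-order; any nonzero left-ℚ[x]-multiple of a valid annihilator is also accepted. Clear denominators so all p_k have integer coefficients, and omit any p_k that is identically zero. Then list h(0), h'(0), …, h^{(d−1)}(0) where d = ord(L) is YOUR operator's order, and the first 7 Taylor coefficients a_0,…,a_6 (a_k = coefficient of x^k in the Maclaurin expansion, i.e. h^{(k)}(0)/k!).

L = (2 + 10·x + 12·x^2 + 4·x^3) + (-1 + 2·x + 5·x^2 + 4·x^3 + x^4)·Dx  (order 1).
h: a_k = 2, 4, 18, 64, 236, 868, 3190, …
ICs: h(0) = 2.

f: a_k = 2, 2, 4, 6, 10, 16, 26, …
L₀ from L_f via x↦r, Dx↦r'^{-1}Dx.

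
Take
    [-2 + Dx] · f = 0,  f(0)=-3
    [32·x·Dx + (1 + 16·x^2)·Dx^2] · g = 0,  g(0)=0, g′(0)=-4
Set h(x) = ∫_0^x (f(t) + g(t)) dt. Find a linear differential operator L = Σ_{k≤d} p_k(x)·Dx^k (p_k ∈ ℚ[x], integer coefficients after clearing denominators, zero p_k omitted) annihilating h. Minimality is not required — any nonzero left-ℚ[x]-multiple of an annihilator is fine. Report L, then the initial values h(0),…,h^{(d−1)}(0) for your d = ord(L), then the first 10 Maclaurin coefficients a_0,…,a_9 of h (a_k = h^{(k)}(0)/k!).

f: a_k = -3, -6, -6, -4, -2, -4/5, -4/15, -8/105, -2/105, -4/945, …
g: a_k = 0, -4, 0, 64/3, 0, -1024/5, 0, 16384/7, 0, -262144/9, …
f+g: L₀ = lclm(L_f,L_g), ord ≤ 1+2.
h=∫h₀ ⇒ L = L₀·Dx.
L = (32 - 64·x - 1536·x^2 - 1024·x^3)·Dx^2 + (-18 + 704·x^2 - 512·x^4)·Dx^3 + (1 + 16·x + 32·x^2 + 256·x^3 + 256·x^4)·Dx^4  (order 4).
h: a_k = 0, -3, -5, -2, 13/3, -2/5, -514/15, -4/105, 30719/105, -2/945, …
ICs: h(0) = 0, h′(0) = -3, h′′(0) = -10, h′′′(0) = -12.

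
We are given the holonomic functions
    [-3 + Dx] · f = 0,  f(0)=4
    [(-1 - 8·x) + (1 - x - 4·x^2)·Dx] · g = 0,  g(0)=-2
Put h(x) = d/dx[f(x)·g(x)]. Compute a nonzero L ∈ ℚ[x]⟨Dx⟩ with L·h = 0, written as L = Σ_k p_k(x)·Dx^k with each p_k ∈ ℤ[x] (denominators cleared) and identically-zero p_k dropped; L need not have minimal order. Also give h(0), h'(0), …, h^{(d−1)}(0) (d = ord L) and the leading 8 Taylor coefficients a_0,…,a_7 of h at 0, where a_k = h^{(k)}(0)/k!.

L = (25 + 48·x - 39·x^2 - 120·x^3 + 144·x^4) + (-4 - x + 33·x^2 + 8·x^3 - 48·x^4)·Dx  (order 1).
h: a_k = -32, -200, -792, -2764, -8816, -136059/5, -81141, -16651081/70, …
ICs: h(0) = -32.

f: a_k = 4, 12, 18, 18, 27/2, 81/10, 81/20, 243/140, …
g: a_k = -2, -2, -10, -18, -58, -130, -362, -882, …
h₀=f·g: eliminate ⇒ L₀, order ≤ 1·1.
h=h₀': d/dx-closure on L₀ ⇒ L.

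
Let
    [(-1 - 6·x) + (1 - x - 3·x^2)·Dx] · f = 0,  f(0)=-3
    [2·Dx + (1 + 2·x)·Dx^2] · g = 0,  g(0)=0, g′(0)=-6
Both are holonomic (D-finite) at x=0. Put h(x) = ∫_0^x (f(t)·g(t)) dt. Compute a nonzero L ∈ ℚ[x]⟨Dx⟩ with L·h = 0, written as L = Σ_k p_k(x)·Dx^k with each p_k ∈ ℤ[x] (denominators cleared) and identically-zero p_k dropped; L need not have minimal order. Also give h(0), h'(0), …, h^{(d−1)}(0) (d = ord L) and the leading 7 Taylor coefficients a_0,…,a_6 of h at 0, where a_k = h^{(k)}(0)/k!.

L = (8 + 24·x)·Dx + (18·x + 30·x^2)·Dx^2 + (-1 - x + 5·x^2 + 6·x^3)·Dx^3  (order 3).
h: a_k = 0, 0, 9, 0, 39/2, 42/5, 278/5, …
ICs: h(0) = 0, h′(0) = 0, h′′(0) = 18.

f: a_k = -3, -3, -12, -21, -57, -120, -291, …
g: a_k = 0, -6, 6, -8, 12, -96/5, 32, …
Product ⇒ symmetric product L₀, ord ≤ 2.
h=∫₀ˣh₀: take L = L₀·Dx.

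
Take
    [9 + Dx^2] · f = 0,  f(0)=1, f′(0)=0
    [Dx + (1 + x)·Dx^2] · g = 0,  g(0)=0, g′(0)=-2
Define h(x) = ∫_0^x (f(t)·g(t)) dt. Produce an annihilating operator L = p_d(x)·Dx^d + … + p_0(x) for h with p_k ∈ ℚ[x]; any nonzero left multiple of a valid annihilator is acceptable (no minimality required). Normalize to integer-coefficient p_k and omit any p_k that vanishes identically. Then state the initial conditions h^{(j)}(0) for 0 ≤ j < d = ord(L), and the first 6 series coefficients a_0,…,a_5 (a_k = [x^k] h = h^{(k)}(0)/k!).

f: a_k = 1, 0, -9/2, 0, 27/8, 0, …
g: a_k = 0, -2, 1, -2/3, 1/2, -2/5, …
Sym-product of L_f,L_g gives L₀ (≤ ord 4).
Integrate: L := L₀·Dx.
L = (2493 + 10854·x + 17091·x^2 + 11664·x^3 + 2916·x^4)·Dx + (612 + 1908·x + 1944·x^2 + 648·x^3)·Dx^2 + (592 + 2484·x + 3834·x^2 + 2592·x^3 + 648·x^4)·Dx^3 + (68 + 212·x + 216·x^2 + 72·x^3)·Dx^4 + (35 + 142·x + 215·x^2 + 144·x^3 + 36·x^4)·Dx^5  (order 5).
h: a_k = 0, 0, -1, 1/3, 25/12, -4/5, …
ICs: h(0) = 0, h′(0) = 0, h′′(0) = -2, h′′′(0) = 2, h′′′′(0) = 50.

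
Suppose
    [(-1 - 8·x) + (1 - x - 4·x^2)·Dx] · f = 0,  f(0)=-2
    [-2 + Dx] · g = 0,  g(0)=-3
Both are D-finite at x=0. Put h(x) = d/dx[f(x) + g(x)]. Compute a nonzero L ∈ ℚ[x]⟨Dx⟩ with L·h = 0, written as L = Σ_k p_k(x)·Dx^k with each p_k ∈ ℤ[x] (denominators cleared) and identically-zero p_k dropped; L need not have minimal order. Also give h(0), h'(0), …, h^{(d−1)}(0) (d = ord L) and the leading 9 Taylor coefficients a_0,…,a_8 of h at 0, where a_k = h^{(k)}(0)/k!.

f: a_k = -2, -2, -10, -18, -58, -130, -362, -882, -2330, …
g: a_k = -3, -6, -6, -4, -2, -4/5, -4/15, -8/105, -2/105, …
h₀=f+g: left-lcm gives L₀, ord ≤ 2.
h=h₀': d/dx-closure on L₀ ⇒ L.
L = (34 + 452·x + 512·x^2 + 1920·x^3 + 768·x^4) + (-25 - 228·x - 334·x^2 - 864·x^3 + 160·x^4 + 256·x^5)·Dx + (4 + x + 39·x^2 - 48·x^3 - 272·x^4 - 128·x^5)·Dx^2  (order 2).
h: a_k = -8, -32, -66, -240, -654, -10868/5, -92618/15, -1957216/105, -5535814/105, …
ICs: h(0) = -8, h′(0) = -32.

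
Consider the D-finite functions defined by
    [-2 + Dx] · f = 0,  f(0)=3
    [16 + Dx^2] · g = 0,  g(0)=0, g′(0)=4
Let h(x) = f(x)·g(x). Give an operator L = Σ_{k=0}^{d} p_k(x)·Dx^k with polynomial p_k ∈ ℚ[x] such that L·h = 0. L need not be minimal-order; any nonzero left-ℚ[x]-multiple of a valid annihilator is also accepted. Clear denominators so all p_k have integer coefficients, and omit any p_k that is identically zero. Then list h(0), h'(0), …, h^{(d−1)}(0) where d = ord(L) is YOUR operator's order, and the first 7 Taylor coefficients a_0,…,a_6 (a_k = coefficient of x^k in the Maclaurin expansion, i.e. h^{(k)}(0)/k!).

f: a_k = 3, 6, 6, 4, 2, 4/5, 4/15, …
g: a_k = 0, 4, 0, -32/3, 0, 128/15, 0, …
L₀ := L_f ⊗_s L_g (sym. prod.), ord ≤ 2.
L = 20 - 4·Dx + Dx^2  (order 2).
h: a_k = 0, 12, 24, -8, -48, -152/5, 176/15, …
ICs: h(0) = 0, h′(0) = 12.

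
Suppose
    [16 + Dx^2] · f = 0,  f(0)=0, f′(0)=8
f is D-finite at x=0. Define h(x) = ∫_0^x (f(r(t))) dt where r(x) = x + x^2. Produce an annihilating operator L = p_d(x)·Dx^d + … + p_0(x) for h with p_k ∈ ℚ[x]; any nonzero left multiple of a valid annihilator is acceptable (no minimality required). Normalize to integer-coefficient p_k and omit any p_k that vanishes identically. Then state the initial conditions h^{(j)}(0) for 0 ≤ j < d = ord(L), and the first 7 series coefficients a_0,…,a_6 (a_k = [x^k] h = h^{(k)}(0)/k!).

f: a_k = 0, 8, 0, -64/3, 0, 256/15, 0, …
Substitute x→r, Dx→(1/r')Dx; clear ⇒ L₀.
∫: right-multiply L₀ by Dx.
L = (16 + 96·x + 192·x^2 + 128·x^3)·Dx - 2·Dx^2 + (1 + 2·x)·Dx^3  (order 3).
h: a_k = 0, 0, 4, 8/3, -16/3, -64/5, -352/45, …
ICs: h(0) = 0, h′(0) = 0, h′′(0) = 8.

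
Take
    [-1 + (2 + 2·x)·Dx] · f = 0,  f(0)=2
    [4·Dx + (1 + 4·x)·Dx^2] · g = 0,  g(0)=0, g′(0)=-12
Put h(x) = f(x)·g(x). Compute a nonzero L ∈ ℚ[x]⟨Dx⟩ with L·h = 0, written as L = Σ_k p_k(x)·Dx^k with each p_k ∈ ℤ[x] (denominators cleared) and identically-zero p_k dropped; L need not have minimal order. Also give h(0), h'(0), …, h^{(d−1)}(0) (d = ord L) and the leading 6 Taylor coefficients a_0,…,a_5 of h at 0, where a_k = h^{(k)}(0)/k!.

L = (-5 + 4·x) + (12 + 12·x)·Dx + (4 + 24·x + 36·x^2 + 16·x^3)·Dx^2  (order 2).
h: a_k = 0, -24, 36, -101, 625/2, -81349/80, …
ICs: h(0) = 0, h′(0) = -24.

f: a_k = 2, 1, -1/4, 1/8, -5/64, 7/128, …
g: a_k = 0, -12, 24, -64, 192, -3072/5, …
Product ⇒ symmetric product L₀, ord ≤ 2.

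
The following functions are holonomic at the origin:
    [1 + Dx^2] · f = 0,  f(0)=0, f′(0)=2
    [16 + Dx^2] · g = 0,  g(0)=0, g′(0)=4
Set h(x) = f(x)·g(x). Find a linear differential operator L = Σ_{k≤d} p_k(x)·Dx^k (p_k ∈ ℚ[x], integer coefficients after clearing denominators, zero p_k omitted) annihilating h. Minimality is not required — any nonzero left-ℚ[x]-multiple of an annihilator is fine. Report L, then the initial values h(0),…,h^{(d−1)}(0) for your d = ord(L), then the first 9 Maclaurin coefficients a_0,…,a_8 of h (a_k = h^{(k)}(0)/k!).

f: a_k = 0, 2, 0, -1/3, 0, 1/60, 0, -1/2520, 0, …
g: a_k = 0, 4, 0, -32/3, 0, 128/15, 0, -1024/315, 0, …
L₀ := L_f ⊗_s L_g (sym. prod.), ord ≤ 4.
L = 225 + 34·Dx^2 + Dx^4  (order 4).
h: a_k = 0, 0, 8, 0, -68/3, 0, 931/45, 0, -6001/630, …
ICs: h(0) = 0, h′(0) = 0, h′′(0) = 16, h′′′(0) = 0.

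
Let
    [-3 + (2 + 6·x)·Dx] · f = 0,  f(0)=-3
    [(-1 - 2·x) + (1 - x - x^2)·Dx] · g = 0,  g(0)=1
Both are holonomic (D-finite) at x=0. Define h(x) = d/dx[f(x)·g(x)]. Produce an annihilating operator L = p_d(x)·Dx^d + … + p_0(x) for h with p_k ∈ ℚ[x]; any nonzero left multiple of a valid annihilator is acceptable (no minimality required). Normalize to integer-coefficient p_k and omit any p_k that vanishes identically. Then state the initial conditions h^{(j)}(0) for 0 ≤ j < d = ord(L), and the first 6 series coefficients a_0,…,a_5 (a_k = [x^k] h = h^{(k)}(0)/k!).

f: a_k = -3, -9/2, 27/8, -81/16, 1215/128, -5103/256, …
g: a_k = 1, 1, 2, 3, 5, 8, …
h₀=f·g: eliminate ⇒ L₀, order ≤ 1·1.
Differentiate: ansatz ord ≤ ord L₀ ⇒ L.
L = (19 + 186·x + 321·x^2 + 210·x^3 + 135·x^4) + (-10 - 34·x - 6·x^2 + 50·x^3 + 114·x^4 + 54·x^5)·Dx  (order 1).
h: a_k = -15/2, -57/4, -945/16, -2217/32, -72885/256, -90351/512, …
ICs: h(0) = -15/2.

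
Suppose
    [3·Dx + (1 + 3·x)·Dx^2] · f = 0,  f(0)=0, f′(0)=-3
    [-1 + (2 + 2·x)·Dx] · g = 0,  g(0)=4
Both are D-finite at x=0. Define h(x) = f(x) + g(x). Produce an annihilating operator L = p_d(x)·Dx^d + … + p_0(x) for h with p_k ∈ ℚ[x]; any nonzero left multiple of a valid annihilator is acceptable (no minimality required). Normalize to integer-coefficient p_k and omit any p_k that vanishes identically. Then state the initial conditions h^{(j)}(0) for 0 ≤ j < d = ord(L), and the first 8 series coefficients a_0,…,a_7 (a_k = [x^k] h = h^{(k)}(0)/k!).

L = (27 + 9·x)·Dx + (69 + 126·x + 45·x^2)·Dx^2 + (10 + 46·x + 54·x^2 + 18·x^3)·Dx^3  (order 3).
h: a_k = 4, -1, 4, -35/4, 643/32, -15517/320, 31083/256, -1119513/3584, …
ICs: h(0) = 4, h′(0) = -1, h′′(0) = 8.

f: a_k = 0, -3, 9/2, -9, 81/4, -243/5, 243/2, -2187/7, …
g: a_k = 4, 2, -1/2, 1/4, -5/32, 7/64, -21/256, 33/512, …
h₀=f+g: left-lcm gives L₀, ord ≤ 3.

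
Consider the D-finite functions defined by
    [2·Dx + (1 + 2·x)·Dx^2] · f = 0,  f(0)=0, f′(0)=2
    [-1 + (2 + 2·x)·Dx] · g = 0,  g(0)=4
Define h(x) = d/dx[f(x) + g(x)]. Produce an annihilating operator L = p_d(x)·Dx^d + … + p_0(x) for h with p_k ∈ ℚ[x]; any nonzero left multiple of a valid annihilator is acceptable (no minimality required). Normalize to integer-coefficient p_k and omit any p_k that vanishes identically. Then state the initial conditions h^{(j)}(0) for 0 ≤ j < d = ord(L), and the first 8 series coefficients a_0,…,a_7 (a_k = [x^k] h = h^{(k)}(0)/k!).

L = (10 + 4·x) + (29 + 52·x + 20·x^2)·Dx + (6 + 22·x + 24·x^2 + 8·x^3)·Dx^2  (order 2).
h: a_k = 4, -5, 35/4, -133/8, 2083/64, -8255/128, 65767/512, -262573/1024, …
ICs: h(0) = 4, h′(0) = -5.

f: a_k = 0, 2, -2, 8/3, -4, 32/5, -32/3, 128/7, …
g: a_k = 4, 2, -1/2, 1/4, -5/32, 7/64, -21/256, 33/512, …
L₀ := lclm(L_f,L_g); ord L₀ ≤ 2+1.
h₀' ⇒ L via d/dx closure of L₀.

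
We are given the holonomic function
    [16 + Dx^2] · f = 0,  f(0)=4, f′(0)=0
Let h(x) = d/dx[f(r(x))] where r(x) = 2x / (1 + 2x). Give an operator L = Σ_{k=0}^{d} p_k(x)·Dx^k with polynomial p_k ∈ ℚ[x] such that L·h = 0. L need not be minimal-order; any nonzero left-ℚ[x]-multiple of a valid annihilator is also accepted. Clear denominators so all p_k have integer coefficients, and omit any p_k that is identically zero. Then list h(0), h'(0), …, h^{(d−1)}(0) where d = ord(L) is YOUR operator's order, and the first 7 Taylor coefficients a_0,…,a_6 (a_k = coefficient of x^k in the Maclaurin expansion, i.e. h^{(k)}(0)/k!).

L = (88 + 96·x + 96·x^2) + (12 + 72·x + 144·x^2 + 96·x^3)·Dx + (1 + 8·x + 24·x^2 + 32·x^3 + 16·x^4)·Dx^2  (order 2).
h: a_k = 0, -256, 1536, -10240/3, -20480/3, 1404928/15, -2351104/5, …
ICs: h(0) = 0, h′(0) = -256.

f: a_k = 4, 0, -32, 0, 128/3, 0, -1024/45, …
h₀=f(r): pull back L_f along r ⇒ L₀.
h=h₀': d/dx-closure on L₀ ⇒ L.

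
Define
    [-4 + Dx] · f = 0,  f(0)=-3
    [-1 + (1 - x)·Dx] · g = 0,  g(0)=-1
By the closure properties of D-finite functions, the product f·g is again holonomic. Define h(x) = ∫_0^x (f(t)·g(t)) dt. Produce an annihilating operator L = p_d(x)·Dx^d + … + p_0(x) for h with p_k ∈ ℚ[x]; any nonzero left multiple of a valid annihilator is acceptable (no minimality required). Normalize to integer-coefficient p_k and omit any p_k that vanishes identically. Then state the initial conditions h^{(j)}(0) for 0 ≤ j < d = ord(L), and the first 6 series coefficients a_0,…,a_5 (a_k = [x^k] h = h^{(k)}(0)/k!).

f: a_k = -3, -12, -24, -32, -32, -128/5, …
g: a_k = -1, -1, -1, -1, -1, -1, …
h₀=f·g: eliminate ⇒ L₀, order ≤ 1·1.
h=∫h₀ ⇒ L = L₀·Dx.
L = (5 - 4·x)·Dx + (-1 + x)·Dx^2  (order 2).
h: a_k = 0, 3, 15/2, 13, 71/4, 103/5, …
ICs: h(0) = 0, h′(0) = 3.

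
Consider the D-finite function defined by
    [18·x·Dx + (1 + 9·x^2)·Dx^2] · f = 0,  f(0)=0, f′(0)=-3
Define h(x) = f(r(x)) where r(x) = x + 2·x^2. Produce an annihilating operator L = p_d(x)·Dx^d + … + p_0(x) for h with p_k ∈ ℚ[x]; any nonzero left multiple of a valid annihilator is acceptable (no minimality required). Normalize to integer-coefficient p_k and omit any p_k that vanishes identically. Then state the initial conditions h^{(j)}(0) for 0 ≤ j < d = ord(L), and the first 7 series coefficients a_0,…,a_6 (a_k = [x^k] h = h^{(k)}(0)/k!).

f: a_k = 0, -3, 0, 9, 0, -243/5, 0, …
Change of var in L_f (x↦r) gives L₀.
L = (-4 + 18·x + 144·x^2 + 432·x^3 + 432·x^4)·Dx + (1 + 4·x + 9·x^2 + 72·x^3 + 180·x^4 + 144·x^5)·Dx^2  (order 2).
h: a_k = 0, -3, -6, 9, 54, 297/5, -414, …
ICs: h(0) = 0, h′(0) = -3.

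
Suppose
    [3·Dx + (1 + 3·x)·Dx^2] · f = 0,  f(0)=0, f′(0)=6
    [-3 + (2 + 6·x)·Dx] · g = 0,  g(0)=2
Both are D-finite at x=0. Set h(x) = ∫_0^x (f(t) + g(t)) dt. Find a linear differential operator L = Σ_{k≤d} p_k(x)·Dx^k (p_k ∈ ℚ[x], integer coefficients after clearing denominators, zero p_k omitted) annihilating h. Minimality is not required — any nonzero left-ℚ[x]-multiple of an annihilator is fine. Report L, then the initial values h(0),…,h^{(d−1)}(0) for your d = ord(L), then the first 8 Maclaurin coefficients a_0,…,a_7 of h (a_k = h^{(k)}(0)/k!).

L = 9·Dx^2 + (15 + 45·x)·Dx^3 + (2 + 12·x + 18·x^2)·Dx^4  (order 4).
h: a_k = 0, 2, 9/2, -15/4, 171/32, -2997/320, 23571/1280, -139725/3584, …
ICs: h(0) = 0, h′(0) = 2, h′′(0) = 9, h′′′(0) = -45/2.

f: a_k = 0, 6, -9, 18, -81/2, 486/5, -243, 4374/7, …
g: a_k = 2, 3, -9/4, 27/8, -405/64, 1701/128, -15309/512, 72171/1024, …
Sum ⇒ L₀ = lclm(L_f,L_g) in ℚ(x)⟨Dx⟩.
h=∫₀ˣh₀: take L = L₀·Dx.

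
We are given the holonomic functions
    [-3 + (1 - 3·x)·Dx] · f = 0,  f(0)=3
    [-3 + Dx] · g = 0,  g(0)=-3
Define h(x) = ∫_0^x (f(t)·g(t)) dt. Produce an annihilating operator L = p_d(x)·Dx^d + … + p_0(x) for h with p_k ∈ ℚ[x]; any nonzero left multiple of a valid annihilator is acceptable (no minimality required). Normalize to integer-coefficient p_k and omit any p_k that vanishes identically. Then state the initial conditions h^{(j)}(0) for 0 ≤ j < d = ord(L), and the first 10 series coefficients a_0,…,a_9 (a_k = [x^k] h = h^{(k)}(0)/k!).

L = (6 - 9·x)·Dx + (-1 + 3·x)·Dx^2  (order 2).
h: a_k = 0, -9, -27, -135/2, -162, -3159/8, -39609/40, -1426653/560, -1498095/224, -79899129/4480, …
ICs: h(0) = 0, h′(0) = -9.

f: a_k = 3, 9, 27, 81, 243, 729, 2187, 6561, 19683, 59049, …
g: a_k = -3, -9, -27/2, -27/2, -81/8, -243/40, -243/80, -729/560, -2187/4480, -729/4480, …
f·g: L₀ = L_f ⊗_s L_g, ord ≤ 1·1.
∫: right-multiply L₀ by Dx.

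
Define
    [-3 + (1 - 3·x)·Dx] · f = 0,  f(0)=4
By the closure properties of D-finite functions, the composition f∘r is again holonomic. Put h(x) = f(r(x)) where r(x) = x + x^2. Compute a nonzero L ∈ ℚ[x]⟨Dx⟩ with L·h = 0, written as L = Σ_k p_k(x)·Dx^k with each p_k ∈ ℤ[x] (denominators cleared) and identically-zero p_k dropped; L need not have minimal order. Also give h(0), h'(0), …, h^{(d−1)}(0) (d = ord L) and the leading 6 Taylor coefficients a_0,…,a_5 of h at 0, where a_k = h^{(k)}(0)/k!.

f: a_k = 4, 12, 36, 108, 324, 972, …
h₀=f(r): pull back L_f along r ⇒ L₀.
L = (3 + 6·x) + (-1 + 3·x + 3·x^2)·Dx  (order 1).
h: a_k = 4, 12, 48, 180, 684, 2592, …
ICs: h(0) = 4.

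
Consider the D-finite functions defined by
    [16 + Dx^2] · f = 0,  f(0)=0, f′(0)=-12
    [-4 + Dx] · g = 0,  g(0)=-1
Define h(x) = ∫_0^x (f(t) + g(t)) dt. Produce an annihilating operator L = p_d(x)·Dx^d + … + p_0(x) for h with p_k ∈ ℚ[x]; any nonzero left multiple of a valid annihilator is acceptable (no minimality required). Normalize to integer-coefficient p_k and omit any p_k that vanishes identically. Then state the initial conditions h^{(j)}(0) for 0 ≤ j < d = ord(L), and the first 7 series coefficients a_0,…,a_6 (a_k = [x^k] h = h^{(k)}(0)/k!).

f: a_k = 0, -12, 0, 32, 0, -128/5, 0, …
g: a_k = -1, -4, -8, -32/3, -32/3, -128/15, -256/45, …
Weyl lclm of L_f,L_g ⇒ L₀ (ord ≤ 3).
h=∫₀ˣh₀: take L = L₀·Dx.
L = -64·Dx + 16·Dx^2 - 4·Dx^3 + Dx^4  (order 4).
h: a_k = 0, -1, -8, -8/3, 16/3, -32/15, -256/45, …
ICs: h(0) = 0, h′(0) = -1, h′′(0) = -16, h′′′(0) = -16.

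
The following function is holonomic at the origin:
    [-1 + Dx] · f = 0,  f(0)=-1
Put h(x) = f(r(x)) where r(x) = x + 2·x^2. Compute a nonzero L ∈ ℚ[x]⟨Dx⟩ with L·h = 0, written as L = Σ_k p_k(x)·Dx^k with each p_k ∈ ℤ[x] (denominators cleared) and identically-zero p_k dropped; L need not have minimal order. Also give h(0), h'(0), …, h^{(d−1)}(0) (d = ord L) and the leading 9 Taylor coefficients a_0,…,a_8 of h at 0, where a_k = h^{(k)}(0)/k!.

L = (-1 - 4·x) + Dx  (order 1).
h: a_k = -1, -1, -5/2, -13/6, -73/24, -281/120, -1741/720, -1697/1008, -57233/40320, …
ICs: h(0) = -1.

f: a_k = -1, -1, -1/2, -1/6, -1/24, -1/120, -1/720, -1/5040, -1/40320, …
Change of var in L_f (x↦r) gives L₀.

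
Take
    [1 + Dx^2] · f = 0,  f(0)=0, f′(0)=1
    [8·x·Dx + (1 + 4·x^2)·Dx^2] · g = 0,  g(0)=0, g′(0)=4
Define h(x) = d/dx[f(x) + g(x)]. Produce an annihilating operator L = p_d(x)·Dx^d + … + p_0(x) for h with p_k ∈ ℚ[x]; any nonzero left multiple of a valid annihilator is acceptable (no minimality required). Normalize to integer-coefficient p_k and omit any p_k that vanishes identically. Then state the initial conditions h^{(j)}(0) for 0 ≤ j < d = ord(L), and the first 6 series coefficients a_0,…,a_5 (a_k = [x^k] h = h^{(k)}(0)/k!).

f: a_k = 0, 1, 0, -1/6, 0, 1/120, …
g: a_k = 0, 4, 0, -16/3, 0, 64/5, …
Weyl lclm of L_f,L_g ⇒ L₀ (ord ≤ 4).
h=h₀': d/dx-closure on L₀ ⇒ L.
L = (-376·x + 1600·x^3 + 128·x^5) + (-7 + 76·x^2 + 432·x^4 + 64·x^6)·Dx + (-376·x + 1600·x^3 + 128·x^5)·Dx^2 + (-7 + 76·x^2 + 432·x^4 + 64·x^6)·Dx^3  (order 3).
h: a_k = 5, 0, -33/2, 0, 1537/24, 0, …
ICs: h(0) = 5, h′(0) = 0, h′′(0) = -33.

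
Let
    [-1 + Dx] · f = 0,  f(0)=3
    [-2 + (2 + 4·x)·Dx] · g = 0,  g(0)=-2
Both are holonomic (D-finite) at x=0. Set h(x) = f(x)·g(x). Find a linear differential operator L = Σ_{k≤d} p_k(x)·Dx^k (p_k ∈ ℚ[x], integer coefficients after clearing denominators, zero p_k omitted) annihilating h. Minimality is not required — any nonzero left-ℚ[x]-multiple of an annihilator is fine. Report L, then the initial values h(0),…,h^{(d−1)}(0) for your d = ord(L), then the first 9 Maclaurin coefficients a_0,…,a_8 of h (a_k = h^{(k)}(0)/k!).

L = (-2 - 2·x) + (1 + 2·x)·Dx  (order 1).
h: a_k = -6, -12, -6, -4, 1, -14/5, 61/15, -694/105, 4591/420, …
ICs: h(0) = -6.

f: a_k = 3, 3, 3/2, 1/2, 1/8, 1/40, 1/240, 1/1680, 1/13440, …
g: a_k = -2, -2, 1, -1, 5/4, -7/4, 21/8, -33/8, 429/64, …
f·g: L₀ = L_f ⊗_s L_g, ord ≤ 1·1.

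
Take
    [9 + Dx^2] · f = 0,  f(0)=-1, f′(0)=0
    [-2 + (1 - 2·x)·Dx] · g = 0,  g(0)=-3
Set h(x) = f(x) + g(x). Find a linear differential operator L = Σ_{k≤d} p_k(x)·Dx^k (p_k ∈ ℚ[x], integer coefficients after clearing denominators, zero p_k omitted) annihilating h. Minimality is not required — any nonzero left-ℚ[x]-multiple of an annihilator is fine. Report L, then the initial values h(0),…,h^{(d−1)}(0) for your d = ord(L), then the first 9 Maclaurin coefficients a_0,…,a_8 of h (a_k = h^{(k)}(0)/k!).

f: a_k = -1, 0, 9/2, 0, -27/8, 0, 81/80, 0, -729/4480, …
g: a_k = -3, -6, -12, -24, -48, -96, -192, -384, -768, …
f+g: L₀ = lclm(L_f,L_g), ord ≤ 2+1.
L = (-594 + 648·x - 648·x^2) + (153 - 630·x + 972·x^2 - 648·x^3)·Dx + (-66 + 72·x - 72·x^2)·Dx^2 + (17 - 70·x + 108·x^2 - 72·x^3)·Dx^3  (order 3).
h: a_k = -4, -6, -15/2, -24, -411/8, -96, -15279/80, -384, -3441369/4480, …
ICs: h(0) = -4, h′(0) = -6, h′′(0) = -15.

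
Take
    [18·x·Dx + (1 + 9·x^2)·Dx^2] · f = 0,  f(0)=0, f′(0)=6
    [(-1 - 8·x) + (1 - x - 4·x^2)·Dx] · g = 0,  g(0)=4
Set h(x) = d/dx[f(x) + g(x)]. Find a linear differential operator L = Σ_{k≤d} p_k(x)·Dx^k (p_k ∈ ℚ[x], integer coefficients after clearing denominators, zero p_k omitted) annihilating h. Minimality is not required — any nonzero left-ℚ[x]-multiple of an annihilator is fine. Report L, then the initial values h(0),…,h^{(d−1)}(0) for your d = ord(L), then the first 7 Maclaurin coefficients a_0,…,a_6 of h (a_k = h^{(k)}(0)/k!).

L = (90 - 360·x - 6462·x^2 - 14688·x^3 - 63936·x^4 - 31104·x^6) + (-36 - 294·x - 324·x^2 - 3198·x^3 - 13680·x^4 - 46080·x^5 - 3888·x^6 - 31104·x^7)·Dx + (5 + 16·x + 160·x^2 - 96·x^3 + 555·x^4 - 2304·x^5 - 4896·x^6 - 1296·x^7 - 5184·x^8)·Dx^2  (order 2).
h: a_k = 10, 40, 54, 464, 1786, 4344, 7974, …
ICs: h(0) = 10, h′(0) = 40.

f: a_k = 0, 6, 0, -18, 0, 486/5, 0, …
g: a_k = 4, 4, 20, 36, 116, 260, 724, …
Weyl lclm of L_f,L_g ⇒ L₀ (ord ≤ 3).
h₀' ⇒ L via d/dx closure of L₀.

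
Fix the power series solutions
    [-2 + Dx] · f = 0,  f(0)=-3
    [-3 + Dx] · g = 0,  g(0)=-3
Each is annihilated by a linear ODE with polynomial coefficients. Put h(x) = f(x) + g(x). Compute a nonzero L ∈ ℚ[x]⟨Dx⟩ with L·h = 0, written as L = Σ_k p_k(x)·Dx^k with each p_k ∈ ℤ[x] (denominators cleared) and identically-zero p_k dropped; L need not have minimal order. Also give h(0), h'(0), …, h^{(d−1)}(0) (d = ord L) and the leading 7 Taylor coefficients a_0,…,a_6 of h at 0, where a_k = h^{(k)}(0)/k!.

f: a_k = -3, -6, -6, -4, -2, -4/5, -4/15, …
g: a_k = -3, -9, -27/2, -27/2, -81/8, -243/40, -243/80, …
h₀=f+g: left-lcm gives L₀, ord ≤ 2.
L = 6 - 5·Dx + Dx^2  (order 2).
h: a_k = -6, -15, -39/2, -35/2, -97/8, -55/8, -793/240, …
ICs: h(0) = -6, h′(0) = -15.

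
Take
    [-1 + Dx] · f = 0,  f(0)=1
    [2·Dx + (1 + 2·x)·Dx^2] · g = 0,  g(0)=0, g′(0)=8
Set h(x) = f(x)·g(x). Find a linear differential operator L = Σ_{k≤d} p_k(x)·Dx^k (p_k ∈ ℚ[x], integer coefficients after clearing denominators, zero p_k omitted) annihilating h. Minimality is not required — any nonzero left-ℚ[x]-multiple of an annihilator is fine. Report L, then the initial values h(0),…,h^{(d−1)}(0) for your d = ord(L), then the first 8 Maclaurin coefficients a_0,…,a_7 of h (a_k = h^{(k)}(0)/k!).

f: a_k = 1, 1, 1/2, 1/6, 1/24, 1/120, 1/720, 1/5040, …
g: a_k = 0, 8, -8, 32/3, -16, 128/5, -128/3, 512/7, …
Product ⇒ symmetric product L₀, ord ≤ 2.
L = (-1 + 2·x) - 4·x·Dx + (1 + 2·x)·Dx^2  (order 2).
h: a_k = 0, 8, 0, 20/3, -8, 209/15, -212/9, 25829/630, …
ICs: h(0) = 0, h′(0) = 8.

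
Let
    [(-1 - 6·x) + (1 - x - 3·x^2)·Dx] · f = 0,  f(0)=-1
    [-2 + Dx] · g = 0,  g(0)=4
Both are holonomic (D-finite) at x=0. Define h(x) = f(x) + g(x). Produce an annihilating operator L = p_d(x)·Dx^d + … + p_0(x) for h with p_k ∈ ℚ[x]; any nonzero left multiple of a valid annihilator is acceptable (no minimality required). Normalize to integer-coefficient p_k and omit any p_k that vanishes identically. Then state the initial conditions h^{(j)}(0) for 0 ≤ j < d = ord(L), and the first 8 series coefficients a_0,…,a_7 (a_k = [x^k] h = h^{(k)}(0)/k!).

f: a_k = -1, -1, -4, -7, -19, -40, -97, -217, …
g: a_k = 4, 8, 8, 16/3, 8/3, 16/15, 16/45, 32/315, …
f+g: L₀ = lclm(L_f,L_g), ord ≤ 1+1.
L = (-12 - 16·x - 144·x^2 - 72·x^3) + (4 + 26·x + 74·x^2 - 24·x^3 - 36·x^4)·Dx + (1 - 9·x - x^2 + 30·x^3 + 18·x^4)·Dx^2  (order 2).
h: a_k = 3, 7, 4, -5/3, -49/3, -584/15, -4349/45, -68323/315, …
ICs: h(0) = 3, h′(0) = 7.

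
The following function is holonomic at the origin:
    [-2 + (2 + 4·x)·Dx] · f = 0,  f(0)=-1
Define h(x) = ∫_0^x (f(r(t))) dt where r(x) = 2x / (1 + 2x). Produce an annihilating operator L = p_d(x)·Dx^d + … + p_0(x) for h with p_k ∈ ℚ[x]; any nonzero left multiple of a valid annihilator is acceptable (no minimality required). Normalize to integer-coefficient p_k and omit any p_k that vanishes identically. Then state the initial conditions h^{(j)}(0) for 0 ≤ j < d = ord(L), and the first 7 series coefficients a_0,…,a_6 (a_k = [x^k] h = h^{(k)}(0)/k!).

f: a_k = -1, -1, 1/2, -1/2, 5/8, -7/8, 21/16, …
Substitute x→r, Dx→(1/r')Dx; clear ⇒ L₀.
h=∫₀ˣh₀: take L = L₀·Dx.
L = -2·Dx + (1 + 8·x + 12·x^2)·Dx^2  (order 2).
h: a_k = 0, -1, -1, 2, -5, 74/5, -50, …
ICs: h(0) = 0, h′(0) = -1.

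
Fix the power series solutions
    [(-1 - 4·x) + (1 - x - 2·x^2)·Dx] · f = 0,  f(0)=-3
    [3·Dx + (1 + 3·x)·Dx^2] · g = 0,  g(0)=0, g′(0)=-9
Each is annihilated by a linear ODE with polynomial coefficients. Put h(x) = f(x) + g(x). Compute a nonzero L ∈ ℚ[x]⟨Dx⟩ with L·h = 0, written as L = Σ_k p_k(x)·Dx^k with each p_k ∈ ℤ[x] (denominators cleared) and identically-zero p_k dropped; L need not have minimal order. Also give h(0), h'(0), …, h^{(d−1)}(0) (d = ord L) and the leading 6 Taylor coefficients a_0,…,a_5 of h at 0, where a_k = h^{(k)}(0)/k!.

f: a_k = -3, -3, -9, -15, -33, -63, …
g: a_k = 0, -9, 27/2, -27, 243/4, -729/5, …
Sum ⇒ L₀ = lclm(L_f,L_g) in ℚ(x)⟨Dx⟩.
L = (66 + 270·x + 576·x^2 + 336·x^3 + 288·x^4)·Dx + (4 + 96·x + 492·x^2 + 832·x^3 + 696·x^4 + 480·x^5)·Dx^2 + (-3 - 19·x - 25·x^2 + 39·x^3 + 116·x^4 + 164·x^5 + 96·x^6)·Dx^3  (order 3).
h: a_k = -3, -12, 9/2, -42, 111/4, -1044/5, …
ICs: h(0) = -3, h′(0) = -12, h′′(0) = 9.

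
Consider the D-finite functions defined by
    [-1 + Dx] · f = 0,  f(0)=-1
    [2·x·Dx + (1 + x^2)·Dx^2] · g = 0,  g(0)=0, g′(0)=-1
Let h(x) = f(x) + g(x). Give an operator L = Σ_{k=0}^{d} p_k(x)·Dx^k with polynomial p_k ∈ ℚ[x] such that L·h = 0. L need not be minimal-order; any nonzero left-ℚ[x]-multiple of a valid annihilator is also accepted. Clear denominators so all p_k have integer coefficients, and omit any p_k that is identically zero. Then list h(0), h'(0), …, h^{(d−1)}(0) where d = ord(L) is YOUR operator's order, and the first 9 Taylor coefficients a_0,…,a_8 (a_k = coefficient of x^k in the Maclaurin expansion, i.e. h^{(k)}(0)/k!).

f: a_k = -1, -1, -1/2, -1/6, -1/24, -1/120, -1/720, -1/5040, -1/40320, …
g: a_k = 0, -1, 0, 1/3, 0, -1/5, 0, 1/7, 0, …
Sum ⇒ L₀ = lclm(L_f,L_g) in ℚ(x)⟨Dx⟩.
L = (2 - 4·x - 2·x^2)·Dx + (-3 + 3·x + x^2 - x^3)·Dx^2 + (1 + x + x^2 + x^3)·Dx^3  (order 3).
h: a_k = -1, -2, -1/2, 1/6, -1/24, -5/24, -1/720, 719/5040, -1/40320, …
ICs: h(0) = -1, h′(0) = -2, h′′(0) = -1.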